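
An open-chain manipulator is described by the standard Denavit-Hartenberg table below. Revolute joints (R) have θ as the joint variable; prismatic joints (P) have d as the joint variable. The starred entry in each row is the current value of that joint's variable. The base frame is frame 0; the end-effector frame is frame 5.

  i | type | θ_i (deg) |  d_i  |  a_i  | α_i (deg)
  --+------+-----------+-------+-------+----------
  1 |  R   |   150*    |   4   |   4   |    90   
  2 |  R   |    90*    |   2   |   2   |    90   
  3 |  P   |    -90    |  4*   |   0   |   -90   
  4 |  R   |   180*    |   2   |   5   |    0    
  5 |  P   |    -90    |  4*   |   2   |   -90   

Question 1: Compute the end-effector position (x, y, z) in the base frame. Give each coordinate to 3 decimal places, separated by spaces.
after link 1: o_1 = (-3.4641, 2.0000, 4.0000)
after link 2: o_2 = (-2.4641, 3.7321, 6.0000)
after link 3: o_3 = (-5.9282, 5.7321, 6.0000)
after link 4: o_4 = (-3.4282, 10.0622, 8.0000)
after link 5: o_5 = (-1.6962, 9.0622, 12.0000)

-1.696 9.062 12.000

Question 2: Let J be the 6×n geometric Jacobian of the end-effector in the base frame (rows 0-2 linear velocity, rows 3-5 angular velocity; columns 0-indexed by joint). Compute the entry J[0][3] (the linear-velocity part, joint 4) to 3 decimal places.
axis z_3 = (-0.0000,0.0000,1.0000); lever o_n−o_3 = (4.2321,3.3301,6.0000)
cross product → J_v[:, 3] = (-3.3301,4.2321,-0.0000)
J_ω[:, 3] = z_3
entry J[0][3] = -3.3301

-3.330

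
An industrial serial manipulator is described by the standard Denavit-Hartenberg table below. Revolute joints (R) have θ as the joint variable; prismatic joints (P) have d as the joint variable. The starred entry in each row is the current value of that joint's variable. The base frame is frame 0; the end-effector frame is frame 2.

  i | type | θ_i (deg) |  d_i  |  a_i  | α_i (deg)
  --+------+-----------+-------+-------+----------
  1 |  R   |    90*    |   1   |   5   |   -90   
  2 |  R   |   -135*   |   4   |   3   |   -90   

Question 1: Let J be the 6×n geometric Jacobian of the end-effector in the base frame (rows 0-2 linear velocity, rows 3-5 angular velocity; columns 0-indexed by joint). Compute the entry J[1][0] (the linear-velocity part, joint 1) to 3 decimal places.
axis z_0 = ẑ; lever o_n−o_0 = (-4.0000,2.8787,3.1213)
cross product → J_v[:, 0] = (-2.8787,-4.0000,0.0000)
J_ω[:, 0] = z_0
entry J[1][0] = -4.0000

-4.000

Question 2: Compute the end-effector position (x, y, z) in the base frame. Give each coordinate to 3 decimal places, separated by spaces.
-4.000 2.879 3.121

after link 1: o_1 = (0.0000, 5.0000, 1.0000)
after link 2: o_2 = (-4.0000, 2.8787, 3.1213)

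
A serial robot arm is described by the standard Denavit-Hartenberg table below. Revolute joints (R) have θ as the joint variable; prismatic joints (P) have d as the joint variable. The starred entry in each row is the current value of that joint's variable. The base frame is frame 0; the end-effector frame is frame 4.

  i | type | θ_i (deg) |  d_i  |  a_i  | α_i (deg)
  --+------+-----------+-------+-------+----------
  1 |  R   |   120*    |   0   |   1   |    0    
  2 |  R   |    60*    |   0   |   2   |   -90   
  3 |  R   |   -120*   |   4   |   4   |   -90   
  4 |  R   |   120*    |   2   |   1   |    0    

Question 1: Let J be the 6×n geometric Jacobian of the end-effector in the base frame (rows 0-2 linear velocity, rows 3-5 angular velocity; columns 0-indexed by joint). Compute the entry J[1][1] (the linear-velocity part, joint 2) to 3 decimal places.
-1.982

axis z_1 = (0.0000,0.0000,1.0000); lever o_n−o_1 = (-1.9821,-3.1340,4.0311)
cross product → J_v[:, 1] = (3.1340,-1.9821,0.0000)
J_ω[:, 1] = z_1
entry J[1][1] = -1.9821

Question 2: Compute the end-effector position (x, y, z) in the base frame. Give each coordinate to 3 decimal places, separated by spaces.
-2.482 -2.268 4.031

after link 1: o_1 = (-0.5000, 0.8660, 0.0000)
after link 2: o_2 = (-2.5000, 0.8660, 0.0000)
after link 3: o_3 = (-0.5000, -3.1340, 3.4641)
after link 4: o_4 = (-2.4821, -2.2679, 4.0311)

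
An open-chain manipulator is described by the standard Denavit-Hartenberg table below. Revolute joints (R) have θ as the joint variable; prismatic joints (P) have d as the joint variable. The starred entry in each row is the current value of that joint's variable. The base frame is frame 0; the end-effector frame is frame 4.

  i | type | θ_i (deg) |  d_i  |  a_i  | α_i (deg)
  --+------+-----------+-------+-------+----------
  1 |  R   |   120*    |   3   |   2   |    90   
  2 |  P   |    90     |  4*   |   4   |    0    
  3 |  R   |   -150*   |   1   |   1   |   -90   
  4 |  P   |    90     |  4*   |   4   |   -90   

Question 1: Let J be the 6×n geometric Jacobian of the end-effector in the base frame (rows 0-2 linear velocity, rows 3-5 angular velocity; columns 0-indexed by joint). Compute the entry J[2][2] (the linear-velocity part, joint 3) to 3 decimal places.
axis z_2 = (0.8660,0.5000,0.0000); lever o_n−o_2 = (-4.5801,1.9330,1.1340)
cross product → J_v[:, 2] = (0.5670,-0.9821,3.9641)
J_ω[:, 2] = z_2
entry J[2][2] = 3.9641

3.964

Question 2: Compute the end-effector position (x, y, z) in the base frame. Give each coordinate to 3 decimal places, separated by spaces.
-2.116 5.665 8.134

after link 1: o_1 = (-1.0000, 1.7321, 3.0000)
after link 2: o_2 = (2.4641, 3.7321, 7.0000)
after link 3: o_3 = (3.0801, 4.6651, 6.1340)
after link 4: o_4 = (-2.1160, 5.6651, 8.1340)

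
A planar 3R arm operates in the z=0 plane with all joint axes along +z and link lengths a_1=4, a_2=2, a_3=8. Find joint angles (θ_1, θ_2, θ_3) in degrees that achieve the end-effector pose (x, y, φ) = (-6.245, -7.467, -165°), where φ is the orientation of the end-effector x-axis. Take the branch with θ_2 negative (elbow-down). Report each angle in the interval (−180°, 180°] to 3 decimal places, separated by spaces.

-60.009 -44.972 -60.018

wrist centre = target − a_3·(cos φ, sin φ) = (1.4824, -5.3964)
cos θ_2 = (31.3192−4²−2²)/(2·4·2) = 0.7074; θ_2 = -44.9723° (elbow-down)
β = atan2(-5.3964,1.4824) = -74.6397°; ψ = atan2(-1.4135,5.4149) = -14.6303°
θ_1 = β − ψ = -60.0094°
θ_3 = φ − θ_1 − θ_2 = -60.0183° (wrapped to (-180°,180°])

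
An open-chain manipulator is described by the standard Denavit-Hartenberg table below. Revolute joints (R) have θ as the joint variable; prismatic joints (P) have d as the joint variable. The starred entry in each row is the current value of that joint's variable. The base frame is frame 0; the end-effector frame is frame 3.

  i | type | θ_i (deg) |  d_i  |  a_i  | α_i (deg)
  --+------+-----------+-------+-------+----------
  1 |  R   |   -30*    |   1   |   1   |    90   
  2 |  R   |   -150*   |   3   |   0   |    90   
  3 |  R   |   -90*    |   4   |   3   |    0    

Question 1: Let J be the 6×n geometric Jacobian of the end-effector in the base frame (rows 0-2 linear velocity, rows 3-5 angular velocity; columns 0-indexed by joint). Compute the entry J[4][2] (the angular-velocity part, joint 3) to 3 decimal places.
0.250

axis z_2 = (-0.4330,0.2500,0.8660); lever o_n−o_2 = (-0.2321,3.5981,3.4641)
cross product → J_v[:, 2] = (-2.2500,1.2990,-1.5000)
J_ω[:, 2] = z_2
entry J[4][2] = 0.2500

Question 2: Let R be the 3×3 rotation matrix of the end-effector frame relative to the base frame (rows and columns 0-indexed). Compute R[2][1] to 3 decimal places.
End-effector y-axis (col 1 of R) = (-0.7500,0.4330,-0.5000)
R[2][1] = -0.5000

-0.500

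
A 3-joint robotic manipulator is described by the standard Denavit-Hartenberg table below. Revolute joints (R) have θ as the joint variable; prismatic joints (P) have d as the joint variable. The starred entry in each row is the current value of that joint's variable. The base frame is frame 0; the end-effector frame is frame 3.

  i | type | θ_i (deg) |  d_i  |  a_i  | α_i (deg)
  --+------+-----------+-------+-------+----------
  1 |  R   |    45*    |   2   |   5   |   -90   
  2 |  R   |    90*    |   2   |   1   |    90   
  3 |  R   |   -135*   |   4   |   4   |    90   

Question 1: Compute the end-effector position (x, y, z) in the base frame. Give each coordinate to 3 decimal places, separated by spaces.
after link 1: o_1 = (3.5355, 3.5355, 2.0000)
after link 2: o_2 = (2.1213, 4.9497, 1.0000)
after link 3: o_3 = (6.9497, 5.7782, 3.8284)

6.950 5.778 3.828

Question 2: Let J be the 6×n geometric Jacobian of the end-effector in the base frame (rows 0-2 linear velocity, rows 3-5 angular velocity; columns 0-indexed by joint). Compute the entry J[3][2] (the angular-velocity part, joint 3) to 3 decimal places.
axis z_2 = (0.7071,0.7071,0.0000); lever o_n−o_2 = (4.8284,0.8284,2.8284)
cross product → J_v[:, 2] = (2.0000,-2.0000,-2.8284)
J_ω[:, 2] = z_2
entry J[3][2] = 0.7071

0.707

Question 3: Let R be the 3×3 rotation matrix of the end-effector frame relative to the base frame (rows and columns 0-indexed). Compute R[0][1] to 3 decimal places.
0.707

End-effector y-axis (col 1 of R) = (0.7071,0.7071,0.0000)
R[0][1] = 0.7071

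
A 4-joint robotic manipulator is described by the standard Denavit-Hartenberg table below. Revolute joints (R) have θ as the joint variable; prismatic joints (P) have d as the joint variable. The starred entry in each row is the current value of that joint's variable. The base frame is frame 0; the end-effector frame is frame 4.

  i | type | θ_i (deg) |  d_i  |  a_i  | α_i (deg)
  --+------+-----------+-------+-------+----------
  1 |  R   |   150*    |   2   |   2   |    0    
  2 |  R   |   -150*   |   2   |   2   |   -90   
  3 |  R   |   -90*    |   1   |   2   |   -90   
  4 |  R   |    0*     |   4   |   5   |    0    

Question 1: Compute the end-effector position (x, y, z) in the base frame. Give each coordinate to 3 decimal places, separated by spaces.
4.268 2.000 11.000

after link 1: o_1 = (-1.7321, 1.0000, 2.0000)
after link 2: o_2 = (0.2679, 1.0000, 4.0000)
after link 3: o_3 = (0.2679, 2.0000, 6.0000)
after link 4: o_4 = (4.2679, 2.0000, 11.0000)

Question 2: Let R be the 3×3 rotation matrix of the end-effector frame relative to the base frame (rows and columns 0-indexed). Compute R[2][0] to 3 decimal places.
End-effector x-axis (col 0 of R) = (0.0000,-0.0000,1.0000)
R[2][0] = 1.0000

1.000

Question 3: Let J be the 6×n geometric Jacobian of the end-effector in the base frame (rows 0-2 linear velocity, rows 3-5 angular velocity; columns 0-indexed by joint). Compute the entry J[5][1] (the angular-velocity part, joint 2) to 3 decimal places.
axis z_1 = (0.0000,0.0000,1.0000); lever o_n−o_1 = (6.0000,1.0000,9.0000)
cross product → J_v[:, 1] = (-1.0000,6.0000,0.0000)
J_ω[:, 1] = z_1
entry J[5][1] = 1.0000

1.000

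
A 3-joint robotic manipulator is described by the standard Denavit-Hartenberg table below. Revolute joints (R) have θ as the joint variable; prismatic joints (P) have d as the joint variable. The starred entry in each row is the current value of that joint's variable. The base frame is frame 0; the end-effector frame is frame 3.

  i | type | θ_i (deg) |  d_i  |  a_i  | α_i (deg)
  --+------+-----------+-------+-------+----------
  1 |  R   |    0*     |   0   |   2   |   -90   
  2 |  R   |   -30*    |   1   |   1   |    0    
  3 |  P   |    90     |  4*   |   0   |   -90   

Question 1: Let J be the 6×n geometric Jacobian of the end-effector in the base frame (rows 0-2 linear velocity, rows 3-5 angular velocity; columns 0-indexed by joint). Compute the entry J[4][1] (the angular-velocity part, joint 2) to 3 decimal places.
axis z_1 = (0.0000,1.0000,0.0000); lever o_n−o_1 = (0.8660,5.0000,0.5000)
cross product → J_v[:, 1] = (0.5000,0.0000,-0.8660)
J_ω[:, 1] = z_1
entry J[4][1] = 1.0000

1.000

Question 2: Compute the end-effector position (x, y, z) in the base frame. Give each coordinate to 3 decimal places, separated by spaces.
2.866 5.000 0.500

after link 1: o_1 = (2.0000, 0.0000, 0.0000)
after link 2: o_2 = (2.8660, 1.0000, 0.5000)
after link 3: o_3 = (2.8660, 5.0000, 0.5000)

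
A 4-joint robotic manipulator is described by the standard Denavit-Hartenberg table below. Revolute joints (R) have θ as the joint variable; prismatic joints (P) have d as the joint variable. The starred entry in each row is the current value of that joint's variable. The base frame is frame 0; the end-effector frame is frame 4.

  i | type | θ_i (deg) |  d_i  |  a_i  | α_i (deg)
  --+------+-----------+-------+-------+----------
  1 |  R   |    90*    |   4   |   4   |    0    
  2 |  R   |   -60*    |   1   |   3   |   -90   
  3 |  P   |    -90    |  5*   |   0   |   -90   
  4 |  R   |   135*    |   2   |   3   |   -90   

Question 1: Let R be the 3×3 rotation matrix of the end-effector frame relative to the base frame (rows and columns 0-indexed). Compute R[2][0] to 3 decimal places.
End-effector x-axis (col 0 of R) = (0.3536,-0.6124,-0.7071)
R[2][0] = -0.7071

-0.707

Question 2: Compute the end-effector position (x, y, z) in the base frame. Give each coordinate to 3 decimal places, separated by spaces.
after link 1: o_1 = (0.0000, 4.0000, 4.0000)
after link 2: o_2 = (2.5981, 5.5000, 5.0000)
after link 3: o_3 = (0.0981, 9.8301, 5.0000)
after link 4: o_4 = (2.8908, 8.9930, 2.8787)

2.891 8.993 2.879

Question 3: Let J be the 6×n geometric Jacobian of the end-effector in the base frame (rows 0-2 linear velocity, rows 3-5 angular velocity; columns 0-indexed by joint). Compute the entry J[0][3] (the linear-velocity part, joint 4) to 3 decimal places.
-1.061

axis z_3 = (0.8660,0.5000,-0.0000); lever o_n−o_3 = (2.7927,-0.8371,-2.1213)
cross product → J_v[:, 3] = (-1.0607,1.8371,-2.1213)
J_ω[:, 3] = z_3
entry J[0][3] = -1.0607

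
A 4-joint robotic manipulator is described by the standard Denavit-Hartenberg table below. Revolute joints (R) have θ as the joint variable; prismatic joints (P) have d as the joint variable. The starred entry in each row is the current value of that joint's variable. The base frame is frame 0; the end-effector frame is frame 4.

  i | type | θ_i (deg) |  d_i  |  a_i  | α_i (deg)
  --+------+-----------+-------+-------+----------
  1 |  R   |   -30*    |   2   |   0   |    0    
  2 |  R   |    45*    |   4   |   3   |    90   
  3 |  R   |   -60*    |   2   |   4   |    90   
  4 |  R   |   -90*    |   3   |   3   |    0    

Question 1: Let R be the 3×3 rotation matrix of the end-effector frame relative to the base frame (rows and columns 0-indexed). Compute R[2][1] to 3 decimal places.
End-effector y-axis (col 1 of R) = (0.4830,0.1294,-0.8660)
R[2][1] = -0.8660

-0.866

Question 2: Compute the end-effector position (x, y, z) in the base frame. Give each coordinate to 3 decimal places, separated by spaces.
2.061 1.588 1.036

after link 1: o_1 = (0.0000, 0.0000, 2.0000)
after link 2: o_2 = (2.8978, 0.7765, 6.0000)
after link 3: o_3 = (5.3473, -0.6378, 2.5359)
after link 4: o_4 = (2.0613, 1.5876, 1.0359)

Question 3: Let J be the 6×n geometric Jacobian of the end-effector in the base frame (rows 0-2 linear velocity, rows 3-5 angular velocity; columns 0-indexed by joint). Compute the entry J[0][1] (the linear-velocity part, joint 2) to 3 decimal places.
axis z_1 = (0.0000,0.0000,1.0000); lever o_n−o_1 = (2.0613,1.5876,-0.9641)
cross product → J_v[:, 1] = (-1.5876,2.0613,0.0000)
J_ω[:, 1] = z_1
entry J[0][1] = -1.5876

-1.588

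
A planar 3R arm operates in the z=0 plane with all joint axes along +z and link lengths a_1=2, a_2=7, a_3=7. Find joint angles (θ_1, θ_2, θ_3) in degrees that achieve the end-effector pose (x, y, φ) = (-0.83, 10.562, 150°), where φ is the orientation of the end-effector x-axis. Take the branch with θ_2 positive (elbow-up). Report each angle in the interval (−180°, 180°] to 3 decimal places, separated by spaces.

wrist centre = target − a_3·(cos φ, sin φ) = (5.2322, 7.0620)
cos θ_2 = (77.2475−2²−7²)/(2·2·7) = 0.8660; θ_2 = 30.0048° (elbow-up)
β = atan2(7.0620,5.2322) = 53.4656°; ψ = atan2(3.5005,8.0619) = 23.4707°
θ_1 = β − ψ = 29.9948°
θ_3 = φ − θ_1 − θ_2 = 90.0003° (wrapped to (-180°,180°])

29.995 30.005 90.000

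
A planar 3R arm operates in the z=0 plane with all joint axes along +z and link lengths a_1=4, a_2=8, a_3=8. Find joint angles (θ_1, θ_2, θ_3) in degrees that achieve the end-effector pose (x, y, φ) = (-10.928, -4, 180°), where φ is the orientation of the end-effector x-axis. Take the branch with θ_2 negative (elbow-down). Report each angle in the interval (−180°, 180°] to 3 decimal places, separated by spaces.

wrist centre = target − a_3·(cos φ, sin φ) = (-2.9280, -4.0000)
cos θ_2 = (24.5732−4²−8²)/(2·4·8) = -0.8660; θ_2 = -150.0021° (elbow-down)
β = atan2(-4.0000,-2.9280) = -126.2041°; ψ = atan2(-3.9997,-2.9284) = -126.2092°
θ_1 = β − ψ = 0.0050°
θ_3 = φ − θ_1 − θ_2 = -30.0029° (wrapped to (-180°,180°])

0.005 -150.002 -30.003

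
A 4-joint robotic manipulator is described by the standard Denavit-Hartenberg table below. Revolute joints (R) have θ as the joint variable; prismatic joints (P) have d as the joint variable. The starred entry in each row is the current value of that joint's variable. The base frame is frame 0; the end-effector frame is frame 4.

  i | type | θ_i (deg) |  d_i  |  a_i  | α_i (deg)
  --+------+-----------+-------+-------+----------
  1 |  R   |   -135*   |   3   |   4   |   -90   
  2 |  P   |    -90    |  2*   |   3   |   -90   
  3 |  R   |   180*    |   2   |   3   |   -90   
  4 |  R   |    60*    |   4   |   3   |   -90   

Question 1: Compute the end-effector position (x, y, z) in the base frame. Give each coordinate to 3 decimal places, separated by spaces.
after link 1: o_1 = (-2.8284, -2.8284, 3.0000)
after link 2: o_2 = (-1.4142, -4.2426, 6.0000)
after link 3: o_3 = (-2.8284, -5.6569, 3.0000)
after link 4: o_4 = (1.8371, -6.6482, 1.5000)

1.837 -6.648 1.500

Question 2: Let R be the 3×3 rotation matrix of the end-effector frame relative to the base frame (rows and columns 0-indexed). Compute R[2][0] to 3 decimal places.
End-effector x-axis (col 0 of R) = (0.6124,0.6124,-0.5000)
R[2][0] = -0.5000

-0.500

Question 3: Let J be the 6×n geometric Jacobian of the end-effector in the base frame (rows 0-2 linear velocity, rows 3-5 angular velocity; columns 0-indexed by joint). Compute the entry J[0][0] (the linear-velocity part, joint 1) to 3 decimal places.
axis z_0 = ẑ; lever o_n−o_0 = (1.8371,-6.6482,1.5000)
cross product → J_v[:, 0] = (6.6482,1.8371,-0.0000)
J_ω[:, 0] = z_0
entry J[0][0] = 6.6482

6.648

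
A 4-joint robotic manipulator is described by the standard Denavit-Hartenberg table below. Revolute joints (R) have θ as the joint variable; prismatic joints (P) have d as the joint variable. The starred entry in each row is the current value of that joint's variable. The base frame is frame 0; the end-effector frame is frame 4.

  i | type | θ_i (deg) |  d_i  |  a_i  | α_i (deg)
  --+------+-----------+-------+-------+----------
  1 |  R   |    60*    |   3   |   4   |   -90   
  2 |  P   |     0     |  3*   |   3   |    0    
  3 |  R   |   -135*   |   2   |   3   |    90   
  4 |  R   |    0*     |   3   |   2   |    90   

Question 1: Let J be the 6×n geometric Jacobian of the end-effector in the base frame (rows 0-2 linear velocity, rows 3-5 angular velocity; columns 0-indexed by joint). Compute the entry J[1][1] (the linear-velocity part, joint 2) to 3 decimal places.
prismatic axis z_1 = (-0.8660,0.5000,0.0000)
J_v[:, 1] = z_1; J_ω[:, 1] = (0,0,0)
entry J[1][1] = 0.5000

0.500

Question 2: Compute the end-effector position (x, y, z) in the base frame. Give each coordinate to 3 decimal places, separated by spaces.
-3.659 3.663 4.414

after link 1: o_1 = (2.0000, 3.4641, 3.0000)
after link 2: o_2 = (0.9019, 7.5622, 3.0000)
after link 3: o_3 = (-1.8908, 6.7251, 5.1213)
after link 4: o_4 = (-3.6586, 3.6632, 4.4142)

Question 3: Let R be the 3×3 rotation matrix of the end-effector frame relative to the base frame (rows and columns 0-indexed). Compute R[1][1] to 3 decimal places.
-0.612

End-effector y-axis (col 1 of R) = (-0.3536,-0.6124,-0.7071)
R[1][1] = -0.6124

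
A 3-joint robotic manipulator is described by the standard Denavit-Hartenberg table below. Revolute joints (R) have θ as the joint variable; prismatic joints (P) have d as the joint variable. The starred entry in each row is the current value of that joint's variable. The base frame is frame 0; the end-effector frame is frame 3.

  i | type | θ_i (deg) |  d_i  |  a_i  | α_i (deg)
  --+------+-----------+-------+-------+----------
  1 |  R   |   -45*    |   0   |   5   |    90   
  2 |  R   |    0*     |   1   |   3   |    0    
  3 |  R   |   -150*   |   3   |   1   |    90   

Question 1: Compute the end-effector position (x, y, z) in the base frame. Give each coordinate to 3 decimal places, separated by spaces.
after link 1: o_1 = (3.5355, -3.5355, 0.0000)
after link 2: o_2 = (4.9497, -6.3640, 0.0000)
after link 3: o_3 = (2.2161, -7.8729, -0.5000)

2.216 -7.873 -0.500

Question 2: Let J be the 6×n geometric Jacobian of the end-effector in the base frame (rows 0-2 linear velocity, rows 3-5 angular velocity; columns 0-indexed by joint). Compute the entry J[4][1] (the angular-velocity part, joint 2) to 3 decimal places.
-0.707

axis z_1 = (-0.7071,-0.7071,0.0000); lever o_n−o_1 = (-1.3195,-4.3374,-0.5000)
cross product → J_v[:, 1] = (0.3536,-0.3536,2.1340)
J_ω[:, 1] = z_1
entry J[4][1] = -0.7071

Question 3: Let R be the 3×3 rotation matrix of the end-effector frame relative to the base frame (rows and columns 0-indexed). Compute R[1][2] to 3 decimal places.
0.354

End-effector z-axis (col 2 of R) = (-0.3536,0.3536,0.8660)
R[1][2] = 0.3536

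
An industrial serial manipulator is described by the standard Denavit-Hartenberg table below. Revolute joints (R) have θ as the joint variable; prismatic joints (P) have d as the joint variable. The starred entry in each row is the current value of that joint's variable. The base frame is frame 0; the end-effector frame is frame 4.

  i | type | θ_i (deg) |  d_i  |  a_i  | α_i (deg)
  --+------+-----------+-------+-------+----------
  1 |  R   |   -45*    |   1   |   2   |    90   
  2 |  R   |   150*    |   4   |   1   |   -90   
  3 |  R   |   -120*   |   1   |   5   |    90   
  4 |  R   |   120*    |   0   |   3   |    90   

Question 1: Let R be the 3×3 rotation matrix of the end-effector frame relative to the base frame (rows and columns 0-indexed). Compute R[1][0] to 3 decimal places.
0.765

End-effector x-axis (col 0 of R) = (-0.1531,0.7655,-0.6250)
R[1][0] = 0.7655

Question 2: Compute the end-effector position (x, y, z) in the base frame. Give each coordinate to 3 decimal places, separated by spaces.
-4.370 -5.573 -2.491

after link 1: o_1 = (1.4142, -1.4142, 1.0000)
after link 2: o_2 = (-2.0266, -3.6303, 1.5000)
after link 3: o_3 = (-3.9111, -7.8695, -0.6160)
after link 4: o_4 = (-4.3703, -5.5731, -2.4910)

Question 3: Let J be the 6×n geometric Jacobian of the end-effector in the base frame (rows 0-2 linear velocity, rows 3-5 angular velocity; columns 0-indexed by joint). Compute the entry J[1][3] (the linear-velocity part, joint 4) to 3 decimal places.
1.856

axis z_3 = (0.8839,-0.1768,-0.4330); lever o_n−o_3 = (-0.4593,2.2964,-1.8750)
cross product → J_v[:, 3] = (1.3258,1.8562,1.9486)
J_ω[:, 3] = z_3
entry J[1][3] = 1.8562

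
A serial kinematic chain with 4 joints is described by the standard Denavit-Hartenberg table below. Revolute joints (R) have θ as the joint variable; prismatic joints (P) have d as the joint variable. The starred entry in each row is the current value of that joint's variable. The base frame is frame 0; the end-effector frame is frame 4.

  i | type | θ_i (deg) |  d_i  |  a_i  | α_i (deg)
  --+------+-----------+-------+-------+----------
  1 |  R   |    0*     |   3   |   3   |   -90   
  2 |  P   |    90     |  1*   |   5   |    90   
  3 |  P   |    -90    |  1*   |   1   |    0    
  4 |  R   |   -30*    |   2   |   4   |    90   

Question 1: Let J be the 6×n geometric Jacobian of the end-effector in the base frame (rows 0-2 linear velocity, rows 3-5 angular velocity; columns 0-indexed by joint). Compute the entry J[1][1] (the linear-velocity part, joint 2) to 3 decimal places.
prismatic axis z_1 = (0.0000,1.0000,0.0000)
J_v[:, 1] = z_1; J_ω[:, 1] = (0,0,0)
entry J[1][1] = 1.0000

1.000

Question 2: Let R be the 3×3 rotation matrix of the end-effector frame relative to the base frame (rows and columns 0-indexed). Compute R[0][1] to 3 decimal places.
1.000

End-effector y-axis (col 1 of R) = (1.0000,0.0000,0.0000)
R[0][1] = 1.0000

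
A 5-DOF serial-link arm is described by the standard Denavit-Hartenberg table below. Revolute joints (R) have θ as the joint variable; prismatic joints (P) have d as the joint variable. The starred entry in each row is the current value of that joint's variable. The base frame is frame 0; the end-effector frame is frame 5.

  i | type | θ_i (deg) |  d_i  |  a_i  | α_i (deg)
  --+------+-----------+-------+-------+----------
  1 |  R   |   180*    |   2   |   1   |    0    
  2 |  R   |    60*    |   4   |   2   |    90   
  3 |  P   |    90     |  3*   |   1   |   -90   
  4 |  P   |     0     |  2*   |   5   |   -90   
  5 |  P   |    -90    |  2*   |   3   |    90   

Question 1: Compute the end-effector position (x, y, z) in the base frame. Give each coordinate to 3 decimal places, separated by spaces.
-0.366 3.098 12.000

after link 1: o_1 = (-1.0000, 0.0000, 2.0000)
after link 2: o_2 = (-2.0000, -1.7321, 6.0000)
after link 3: o_3 = (-4.5981, -0.2321, 7.0000)
after link 4: o_4 = (-3.5981, 1.5000, 12.0000)
after link 5: o_5 = (-0.3660, 3.0981, 12.0000)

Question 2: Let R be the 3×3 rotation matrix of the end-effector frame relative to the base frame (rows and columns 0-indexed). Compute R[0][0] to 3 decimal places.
End-effector x-axis (col 0 of R) = (0.5000,0.8660,0.0000)
R[0][0] = 0.5000

0.500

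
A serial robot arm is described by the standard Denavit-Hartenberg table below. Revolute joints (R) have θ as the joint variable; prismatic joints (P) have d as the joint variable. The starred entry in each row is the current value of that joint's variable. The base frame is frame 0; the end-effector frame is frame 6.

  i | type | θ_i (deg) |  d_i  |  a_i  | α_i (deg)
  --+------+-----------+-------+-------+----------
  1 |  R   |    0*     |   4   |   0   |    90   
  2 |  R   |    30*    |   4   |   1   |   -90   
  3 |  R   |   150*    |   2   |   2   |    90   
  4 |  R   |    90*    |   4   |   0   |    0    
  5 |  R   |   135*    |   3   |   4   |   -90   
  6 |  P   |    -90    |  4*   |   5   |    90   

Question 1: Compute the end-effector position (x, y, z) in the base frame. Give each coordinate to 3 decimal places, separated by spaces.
after link 1: o_1 = (0.0000, 0.0000, 4.0000)
after link 2: o_2 = (0.8660, -4.0000, 4.5000)
after link 3: o_3 = (-1.6340, -3.0000, 5.3660)
after link 4: o_4 = (0.0981, 0.4641, 6.3660)
after link 5: o_5 = (4.9326, 1.6480, 5.8913)
after link 6: o_6 = (6.3906, 7.3923, 3.4670)

6.391 7.392 3.467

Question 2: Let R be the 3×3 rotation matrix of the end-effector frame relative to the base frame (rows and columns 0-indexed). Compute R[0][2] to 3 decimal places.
End-effector z-axis (col 2 of R) = (-0.8839,0.3536,0.3062)
R[0][2] = -0.8839

-0.884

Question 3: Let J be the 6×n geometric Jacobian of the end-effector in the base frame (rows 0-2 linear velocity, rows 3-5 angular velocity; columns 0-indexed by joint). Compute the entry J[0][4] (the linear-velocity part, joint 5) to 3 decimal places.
axis z_4 = (0.4330,0.8660,0.2500); lever o_n−o_4 = (6.2925,6.9282,-2.8990)
cross product → J_v[:, 4] = (-4.2426,2.8284,-2.4495)
J_ω[:, 4] = z_4
entry J[0][4] = -4.2426

-4.243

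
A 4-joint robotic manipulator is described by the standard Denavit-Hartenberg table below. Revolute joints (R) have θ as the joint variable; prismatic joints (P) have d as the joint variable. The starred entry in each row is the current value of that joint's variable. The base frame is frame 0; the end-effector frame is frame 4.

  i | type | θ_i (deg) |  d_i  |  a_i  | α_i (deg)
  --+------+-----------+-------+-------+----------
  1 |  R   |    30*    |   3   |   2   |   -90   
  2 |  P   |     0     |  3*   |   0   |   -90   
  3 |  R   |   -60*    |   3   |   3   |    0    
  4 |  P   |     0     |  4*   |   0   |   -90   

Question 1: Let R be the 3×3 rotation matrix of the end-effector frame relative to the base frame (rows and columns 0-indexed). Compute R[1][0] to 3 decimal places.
1.000

End-effector x-axis (col 0 of R) = (0.0000,1.0000,0.0000)
R[1][0] = 1.0000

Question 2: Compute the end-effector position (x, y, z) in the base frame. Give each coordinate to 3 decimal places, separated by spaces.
0.232 6.598 -4.000

after link 1: o_1 = (1.7321, 1.0000, 3.0000)
after link 2: o_2 = (0.2321, 3.5981, 3.0000)
after link 3: o_3 = (0.2321, 6.5981, 0.0000)
after link 4: o_4 = (0.2321, 6.5981, -4.0000)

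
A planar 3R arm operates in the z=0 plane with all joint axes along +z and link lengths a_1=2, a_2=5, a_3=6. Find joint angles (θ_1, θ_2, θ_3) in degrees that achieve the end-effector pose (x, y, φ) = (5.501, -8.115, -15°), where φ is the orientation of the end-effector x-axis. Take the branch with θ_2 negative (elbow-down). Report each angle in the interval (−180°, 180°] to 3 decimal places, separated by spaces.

wrist centre = target − a_3·(cos φ, sin φ) = (-0.2946, -6.5621)
cos θ_2 = (43.1477−2²−5²)/(2·2·5) = 0.7074; θ_2 = -44.9773° (elbow-down)
β = atan2(-6.5621,-0.2946) = -92.5701°; ψ = atan2(-3.5341,5.5369) = -32.5494°
θ_1 = β − ψ = -60.0207°
θ_3 = φ − θ_1 − θ_2 = 89.9980° (wrapped to (-180°,180°])

-60.021 -44.977 89.998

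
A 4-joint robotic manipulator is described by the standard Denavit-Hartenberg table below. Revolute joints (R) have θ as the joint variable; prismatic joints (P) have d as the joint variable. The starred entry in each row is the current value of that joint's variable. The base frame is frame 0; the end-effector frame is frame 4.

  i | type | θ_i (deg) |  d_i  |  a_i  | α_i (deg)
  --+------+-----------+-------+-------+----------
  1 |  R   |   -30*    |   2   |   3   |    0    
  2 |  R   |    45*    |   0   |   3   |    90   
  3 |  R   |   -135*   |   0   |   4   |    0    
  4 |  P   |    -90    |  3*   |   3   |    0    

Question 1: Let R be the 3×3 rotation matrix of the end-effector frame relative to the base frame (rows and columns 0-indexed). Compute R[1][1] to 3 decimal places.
End-effector y-axis (col 1 of R) = (-0.6830,-0.1830,-0.7071)
R[1][1] = -0.1830

-0.183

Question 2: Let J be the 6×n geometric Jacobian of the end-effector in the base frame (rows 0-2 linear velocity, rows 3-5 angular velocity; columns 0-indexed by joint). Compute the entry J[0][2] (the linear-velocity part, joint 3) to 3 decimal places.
0.683

axis z_2 = (0.2588,-0.9659,0.0000); lever o_n−o_2 = (-4.0046,-4.1789,-0.7071)
cross product → J_v[:, 2] = (0.6830,0.1830,-4.9497)
J_ω[:, 2] = z_2
entry J[0][2] = 0.6830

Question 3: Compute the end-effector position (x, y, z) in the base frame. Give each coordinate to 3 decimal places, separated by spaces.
1.491 -4.902 1.293

after link 1: o_1 = (2.5981, -1.5000, 2.0000)
after link 2: o_2 = (5.4959, -0.7235, 2.0000)
after link 3: o_3 = (2.7638, -1.4556, -0.8284)
after link 4: o_4 = (1.4912, -4.9024, 1.2929)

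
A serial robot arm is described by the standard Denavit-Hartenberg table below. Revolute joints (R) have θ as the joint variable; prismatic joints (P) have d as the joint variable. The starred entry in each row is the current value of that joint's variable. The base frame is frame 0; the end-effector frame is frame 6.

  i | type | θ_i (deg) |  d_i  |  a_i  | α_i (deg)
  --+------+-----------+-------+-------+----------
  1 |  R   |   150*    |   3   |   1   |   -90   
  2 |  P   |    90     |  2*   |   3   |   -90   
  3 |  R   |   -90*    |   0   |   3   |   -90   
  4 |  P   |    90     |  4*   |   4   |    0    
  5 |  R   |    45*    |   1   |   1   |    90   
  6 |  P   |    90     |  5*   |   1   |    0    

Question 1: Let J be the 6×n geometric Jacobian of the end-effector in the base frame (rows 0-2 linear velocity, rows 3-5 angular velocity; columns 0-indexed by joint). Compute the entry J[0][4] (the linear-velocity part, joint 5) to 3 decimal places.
axis z_4 = (0.0000,-0.0000,-1.0000); lever o_n−o_4 = (-5.0884,-0.3282,-2.0000)
cross product → J_v[:, 4] = (-0.3282,5.0884,-0.0000)
J_ω[:, 4] = z_4
entry J[0][4] = -0.3282

-0.328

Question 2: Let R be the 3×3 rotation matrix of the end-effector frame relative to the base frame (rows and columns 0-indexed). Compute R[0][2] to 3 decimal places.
End-effector z-axis (col 2 of R) = (-0.9659,-0.2588,-0.0000)
R[0][2] = -0.9659

-0.966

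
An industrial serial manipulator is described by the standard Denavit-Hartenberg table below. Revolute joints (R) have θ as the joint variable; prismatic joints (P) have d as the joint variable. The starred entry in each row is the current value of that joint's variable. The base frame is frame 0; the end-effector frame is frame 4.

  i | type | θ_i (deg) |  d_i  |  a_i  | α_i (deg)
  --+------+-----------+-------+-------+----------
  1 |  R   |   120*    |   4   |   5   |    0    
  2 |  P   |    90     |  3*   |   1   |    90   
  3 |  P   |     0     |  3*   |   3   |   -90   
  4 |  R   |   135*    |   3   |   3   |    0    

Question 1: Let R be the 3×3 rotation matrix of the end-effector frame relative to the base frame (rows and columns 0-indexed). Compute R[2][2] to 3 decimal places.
1.000

End-effector z-axis (col 2 of R) = (0.0000,0.0000,1.0000)
R[2][2] = 1.0000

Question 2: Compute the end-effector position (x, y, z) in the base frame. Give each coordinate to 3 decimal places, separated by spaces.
-4.566 4.152 10.000

after link 1: o_1 = (-2.5000, 4.3301, 4.0000)
after link 2: o_2 = (-3.3660, 3.8301, 7.0000)
after link 3: o_3 = (-7.4641, 4.9282, 7.0000)
after link 4: o_4 = (-4.5663, 4.1517, 10.0000)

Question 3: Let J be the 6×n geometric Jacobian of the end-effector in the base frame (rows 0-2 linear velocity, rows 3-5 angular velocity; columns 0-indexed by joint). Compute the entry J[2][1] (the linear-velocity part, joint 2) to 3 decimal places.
prismatic axis z_1 = (0.0000,0.0000,1.0000)
J_v[:, 1] = z_1; J_ω[:, 1] = (0,0,0)
entry J[2][1] = 1.0000

1.000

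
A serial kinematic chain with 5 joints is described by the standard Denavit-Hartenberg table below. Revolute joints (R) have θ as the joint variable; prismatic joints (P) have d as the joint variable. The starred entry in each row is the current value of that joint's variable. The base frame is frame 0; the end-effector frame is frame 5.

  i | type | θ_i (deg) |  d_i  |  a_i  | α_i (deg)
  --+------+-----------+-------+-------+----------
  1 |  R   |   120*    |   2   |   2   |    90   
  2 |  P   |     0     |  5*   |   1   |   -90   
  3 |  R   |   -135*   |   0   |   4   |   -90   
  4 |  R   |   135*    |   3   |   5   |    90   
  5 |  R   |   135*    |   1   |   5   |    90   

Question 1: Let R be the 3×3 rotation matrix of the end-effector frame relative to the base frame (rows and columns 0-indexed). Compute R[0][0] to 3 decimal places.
0.666

End-effector x-axis (col 0 of R) = (0.6660,0.5536,0.5000)
R[0][0] = 0.6660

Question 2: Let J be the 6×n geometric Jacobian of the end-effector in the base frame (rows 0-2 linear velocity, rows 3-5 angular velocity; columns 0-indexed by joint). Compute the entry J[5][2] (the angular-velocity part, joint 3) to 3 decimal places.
1.000

axis z_2 = (0.0000,0.0000,1.0000); lever o_n−o_2 = (5.2380,5.3626,-1.7426)
cross product → J_v[:, 2] = (-5.3626,5.2380,0.0000)
J_ω[:, 2] = z_2
entry J[5][2] = 1.0000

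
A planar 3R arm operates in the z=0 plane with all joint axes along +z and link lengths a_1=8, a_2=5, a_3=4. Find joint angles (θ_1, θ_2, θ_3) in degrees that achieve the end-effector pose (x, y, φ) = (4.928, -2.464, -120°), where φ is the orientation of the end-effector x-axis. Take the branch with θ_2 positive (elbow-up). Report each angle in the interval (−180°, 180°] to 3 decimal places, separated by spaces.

wrist centre = target − a_3·(cos φ, sin φ) = (6.9280, 1.0001)
cos θ_2 = (48.9974−8²−5²)/(2·8·5) = -0.5000; θ_2 = 120.0022° (elbow-up)
β = atan2(1.0001,6.9280) = 8.2143°; ψ = atan2(4.3300,5.4998) = 38.2134°
θ_1 = β − ψ = -29.9992°
θ_3 = φ − θ_1 − θ_2 = 149.9970° (wrapped to (-180°,180°])

-29.999 120.002 149.997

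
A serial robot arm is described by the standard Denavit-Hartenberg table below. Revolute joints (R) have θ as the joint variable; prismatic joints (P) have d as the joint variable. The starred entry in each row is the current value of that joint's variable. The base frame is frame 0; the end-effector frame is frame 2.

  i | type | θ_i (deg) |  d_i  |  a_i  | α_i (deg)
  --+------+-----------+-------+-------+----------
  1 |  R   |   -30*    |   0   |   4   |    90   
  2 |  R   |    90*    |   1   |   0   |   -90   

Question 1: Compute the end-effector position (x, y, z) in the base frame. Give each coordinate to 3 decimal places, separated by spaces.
after link 1: o_1 = (3.4641, -2.0000, 0.0000)
after link 2: o_2 = (2.9641, -2.8660, 0.0000)

2.964 -2.866 0.000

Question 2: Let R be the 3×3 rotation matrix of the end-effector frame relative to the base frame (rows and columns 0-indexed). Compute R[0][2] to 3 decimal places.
-0.866

End-effector z-axis (col 2 of R) = (-0.8660,0.5000,0.0000)
R[0][2] = -0.8660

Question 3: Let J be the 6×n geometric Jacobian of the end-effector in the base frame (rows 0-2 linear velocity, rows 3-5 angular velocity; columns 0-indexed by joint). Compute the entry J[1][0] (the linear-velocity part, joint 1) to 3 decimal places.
axis z_0 = ẑ; lever o_n−o_0 = (2.9641,-2.8660,0.0000)
cross product → J_v[:, 0] = (2.8660,2.9641,-0.0000)
J_ω[:, 0] = z_0
entry J[1][0] = 2.9641

2.964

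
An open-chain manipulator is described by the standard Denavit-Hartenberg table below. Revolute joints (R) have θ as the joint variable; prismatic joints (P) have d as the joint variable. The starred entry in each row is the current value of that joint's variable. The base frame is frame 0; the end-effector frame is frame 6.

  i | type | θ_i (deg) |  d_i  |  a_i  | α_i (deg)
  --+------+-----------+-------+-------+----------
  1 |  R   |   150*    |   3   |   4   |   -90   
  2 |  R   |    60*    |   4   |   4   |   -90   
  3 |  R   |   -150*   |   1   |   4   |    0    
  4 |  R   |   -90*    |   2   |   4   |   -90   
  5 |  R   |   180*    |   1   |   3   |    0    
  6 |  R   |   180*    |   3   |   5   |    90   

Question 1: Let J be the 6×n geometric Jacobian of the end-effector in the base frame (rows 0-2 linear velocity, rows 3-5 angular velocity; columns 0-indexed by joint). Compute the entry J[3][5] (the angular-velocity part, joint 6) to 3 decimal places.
0.125

axis z_5 = (0.1250,-0.6495,0.7500); lever o_n−o_5 = (3.6226,1.1764,4.4151)
cross product → J_v[:, 5] = (-3.7500,2.1651,2.5000)
J_ω[:, 5] = z_5
entry J[3][5] = 0.1250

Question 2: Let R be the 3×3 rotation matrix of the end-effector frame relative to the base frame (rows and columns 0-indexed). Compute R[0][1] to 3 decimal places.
End-effector y-axis (col 1 of R) = (0.1250,-0.6495,0.7500)
R[0][1] = 0.1250

0.125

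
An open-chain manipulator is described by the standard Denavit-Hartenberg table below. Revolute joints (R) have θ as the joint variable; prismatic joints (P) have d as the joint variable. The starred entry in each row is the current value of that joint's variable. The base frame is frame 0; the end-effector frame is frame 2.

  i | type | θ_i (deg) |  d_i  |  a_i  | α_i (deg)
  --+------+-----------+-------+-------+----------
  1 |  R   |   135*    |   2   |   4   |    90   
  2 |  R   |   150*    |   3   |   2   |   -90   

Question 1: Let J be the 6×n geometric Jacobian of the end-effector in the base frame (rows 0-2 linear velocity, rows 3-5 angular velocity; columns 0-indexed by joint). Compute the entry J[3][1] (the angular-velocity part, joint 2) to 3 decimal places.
axis z_1 = (0.7071,0.7071,0.0000); lever o_n−o_1 = (3.3461,0.8966,1.0000)
cross product → J_v[:, 1] = (0.7071,-0.7071,-1.7321)
J_ω[:, 1] = z_1
entry J[3][1] = 0.7071

0.707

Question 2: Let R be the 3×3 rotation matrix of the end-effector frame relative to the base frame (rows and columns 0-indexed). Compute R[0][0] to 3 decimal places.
End-effector x-axis (col 0 of R) = (0.6124,-0.6124,0.5000)
R[0][0] = 0.6124

0.612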